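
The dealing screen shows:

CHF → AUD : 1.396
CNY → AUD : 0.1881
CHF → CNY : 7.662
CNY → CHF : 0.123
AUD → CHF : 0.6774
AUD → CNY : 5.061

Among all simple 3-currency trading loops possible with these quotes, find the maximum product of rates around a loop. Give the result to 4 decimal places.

0.9763

CHF→CNY→AUD→CHF: 7.662 × 0.1881 × 0.6774 = 0.97628
CHF→AUD→CNY→CHF: 1.396 × 5.061 × 0.123 = 0.86901
Maximum is CHF→CNY→AUD→CHF at 0.9763; no arbitrage — every cycle loses value.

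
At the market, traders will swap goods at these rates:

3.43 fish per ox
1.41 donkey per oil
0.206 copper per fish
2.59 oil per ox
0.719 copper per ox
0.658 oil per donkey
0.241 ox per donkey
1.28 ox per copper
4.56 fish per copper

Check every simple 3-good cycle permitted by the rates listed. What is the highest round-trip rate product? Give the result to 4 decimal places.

0.9044

ox→fish→copper→ox: 3.43 × 0.206 × 1.28 = 0.90442
ox→oil→donkey→ox: 2.59 × 1.41 × 0.241 = 0.88011
Maximum is ox→fish→copper→ox at 0.9044; no arbitrage — every cycle loses value.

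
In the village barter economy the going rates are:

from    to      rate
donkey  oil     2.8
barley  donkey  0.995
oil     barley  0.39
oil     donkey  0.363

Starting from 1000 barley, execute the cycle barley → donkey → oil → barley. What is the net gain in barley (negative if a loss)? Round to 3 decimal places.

1000 barley × 0.995 = 995 donkey
995 donkey × 2.8 = 2786 oil
2786 oil × 0.39 = 1086.54 barley
Net change: 1086.54 − 1000 = 86.54 barley

86.540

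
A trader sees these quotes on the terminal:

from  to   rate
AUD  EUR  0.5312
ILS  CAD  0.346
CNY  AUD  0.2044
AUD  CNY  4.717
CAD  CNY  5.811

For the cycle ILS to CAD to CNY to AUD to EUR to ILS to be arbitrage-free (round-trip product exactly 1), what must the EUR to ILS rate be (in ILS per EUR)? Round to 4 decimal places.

Known legs of the cycle: 0.346 × 5.811 × 0.2044 × 0.5312 = 0.21830613063168
For no arbitrage the full-cycle product must be 1, so the missing rate is 1 / 0.21830613063168 ≈ 4.580723.

4.5807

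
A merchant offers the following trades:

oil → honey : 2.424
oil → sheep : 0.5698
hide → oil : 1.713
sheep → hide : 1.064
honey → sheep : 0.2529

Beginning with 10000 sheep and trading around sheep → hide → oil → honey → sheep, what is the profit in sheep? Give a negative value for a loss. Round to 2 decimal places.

1173.27

10000 sheep × 1.064 = 10640 hide
10640 hide × 1.713 = 18226.32 oil
18226.32 oil × 2.424 = 44180.59968 honey
44180.59968 honey × 0.2529 = 11173.273659072 sheep
Net change: 11173.273659072 − 10000 = 1173.273659072 sheep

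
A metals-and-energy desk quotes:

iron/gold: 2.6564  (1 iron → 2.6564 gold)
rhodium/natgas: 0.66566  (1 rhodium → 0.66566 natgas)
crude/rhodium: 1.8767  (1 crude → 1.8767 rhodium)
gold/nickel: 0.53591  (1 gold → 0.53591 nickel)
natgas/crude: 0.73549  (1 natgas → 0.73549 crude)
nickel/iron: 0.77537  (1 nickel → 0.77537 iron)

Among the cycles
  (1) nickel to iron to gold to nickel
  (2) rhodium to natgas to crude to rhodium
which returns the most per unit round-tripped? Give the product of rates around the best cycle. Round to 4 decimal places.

(1) 0.77537 × 2.6564 × 0.53591 = 1.10381
(2) 0.66566 × 0.73549 × 1.8767 = 0.91881
Highest is cycle (1) at 1.1038 (>1, arbitrage).

1.1038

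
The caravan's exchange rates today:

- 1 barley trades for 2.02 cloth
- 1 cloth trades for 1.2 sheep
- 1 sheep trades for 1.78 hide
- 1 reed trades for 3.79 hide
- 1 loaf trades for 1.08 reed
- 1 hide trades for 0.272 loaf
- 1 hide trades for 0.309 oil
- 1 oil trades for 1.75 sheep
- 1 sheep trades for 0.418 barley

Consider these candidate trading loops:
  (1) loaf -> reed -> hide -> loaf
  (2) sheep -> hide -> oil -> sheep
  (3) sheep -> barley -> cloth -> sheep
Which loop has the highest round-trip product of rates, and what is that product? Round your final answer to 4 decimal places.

1.1134

(1) 1.08 × 3.79 × 0.272 = 1.11335
(2) 1.78 × 0.309 × 1.75 = 0.96254
(3) 0.418 × 2.02 × 1.2 = 1.01323
Highest is cycle (1) at 1.1134 (>1, arbitrage).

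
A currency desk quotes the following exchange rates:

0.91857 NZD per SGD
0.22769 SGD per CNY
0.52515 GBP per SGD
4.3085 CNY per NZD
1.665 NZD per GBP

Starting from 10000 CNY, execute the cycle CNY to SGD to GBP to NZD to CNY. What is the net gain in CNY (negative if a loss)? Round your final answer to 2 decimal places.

-1422.36

10000 CNY × 0.22769 = 2276.9 SGD
2276.9 SGD × 0.52515 = 1195.714035 GBP
1195.714035 GBP × 1.665 = 1990.863868275 NZD
1990.863868275 NZD × 4.3085 = 8577.6369764628375 CNY
Net change: 8577.6369764628375 − 10000 = -1422.3630235371625 CNY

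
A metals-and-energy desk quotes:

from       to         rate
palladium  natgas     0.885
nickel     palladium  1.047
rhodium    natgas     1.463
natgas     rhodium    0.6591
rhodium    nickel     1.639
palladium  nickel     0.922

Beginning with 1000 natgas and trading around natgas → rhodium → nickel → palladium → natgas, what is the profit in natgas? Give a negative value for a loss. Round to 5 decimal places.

0.96806

1000 natgas × 0.6591 = 659.1 rhodium
659.1 rhodium × 1.639 = 1080.2649 nickel
1080.2649 nickel × 1.047 = 1131.0373503 palladium
1131.0373503 palladium × 0.885 = 1000.9680550155 natgas
Net change: 1000.9680550155 − 1000 = 0.9680550155 natgas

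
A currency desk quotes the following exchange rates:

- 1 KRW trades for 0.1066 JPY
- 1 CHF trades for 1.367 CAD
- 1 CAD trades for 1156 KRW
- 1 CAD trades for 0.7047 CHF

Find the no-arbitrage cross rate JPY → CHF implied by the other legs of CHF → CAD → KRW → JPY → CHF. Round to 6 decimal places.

0.005936

Known legs of the cycle: 1.367 × 1156 × 0.1066 = 168.4548632
For no arbitrage the full-cycle product must be 1, so the missing rate is 1 / 168.4548632 ≈ 0.00593631.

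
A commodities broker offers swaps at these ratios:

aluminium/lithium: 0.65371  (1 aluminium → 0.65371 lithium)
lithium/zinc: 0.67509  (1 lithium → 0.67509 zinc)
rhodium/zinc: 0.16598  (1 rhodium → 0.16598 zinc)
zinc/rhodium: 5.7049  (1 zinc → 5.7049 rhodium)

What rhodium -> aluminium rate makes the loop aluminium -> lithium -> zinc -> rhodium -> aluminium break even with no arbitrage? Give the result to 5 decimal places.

0.39720

Known legs of the cycle: 0.65371 × 0.67509 × 5.7049 = 2.51764701234111
For no arbitrage the full-cycle product must be 1, so the missing rate is 1 / 2.51764701234111 ≈ 0.3971963.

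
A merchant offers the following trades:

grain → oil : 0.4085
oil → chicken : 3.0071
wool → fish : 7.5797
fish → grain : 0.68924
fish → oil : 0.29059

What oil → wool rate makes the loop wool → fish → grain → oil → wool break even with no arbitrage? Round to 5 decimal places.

Known legs of the cycle: 7.5797 × 0.68924 × 0.4085 = 2.134098946838
For no arbitrage the full-cycle product must be 1, so the missing rate is 1 / 2.134098946838 ≈ 0.4685818.

0.46858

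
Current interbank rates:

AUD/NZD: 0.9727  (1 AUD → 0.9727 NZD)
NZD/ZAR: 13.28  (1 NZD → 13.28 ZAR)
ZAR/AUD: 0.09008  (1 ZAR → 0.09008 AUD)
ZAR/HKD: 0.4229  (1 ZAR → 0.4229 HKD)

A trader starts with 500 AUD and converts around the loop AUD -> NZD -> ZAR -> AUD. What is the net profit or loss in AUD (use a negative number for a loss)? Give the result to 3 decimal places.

500 AUD × 0.9727 = 486.35 NZD
486.35 NZD × 13.28 = 6458.728 ZAR
6458.728 ZAR × 0.09008 = 581.80221824 AUD
Net change: 581.80221824 − 500 = 81.80221824 AUD

81.802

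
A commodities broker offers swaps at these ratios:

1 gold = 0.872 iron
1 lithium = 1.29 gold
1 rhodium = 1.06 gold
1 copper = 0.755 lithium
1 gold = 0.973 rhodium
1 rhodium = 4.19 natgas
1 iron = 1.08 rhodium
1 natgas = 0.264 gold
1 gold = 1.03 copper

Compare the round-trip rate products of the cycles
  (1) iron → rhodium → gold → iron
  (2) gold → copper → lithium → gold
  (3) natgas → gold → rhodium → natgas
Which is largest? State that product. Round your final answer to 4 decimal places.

(1) 1.08 × 1.06 × 0.872 = 0.99827
(2) 1.03 × 0.755 × 1.29 = 1.00317
(3) 0.264 × 0.973 × 4.19 = 1.07629
Highest is cycle (3) at 1.0763 (>1, arbitrage).

1.0763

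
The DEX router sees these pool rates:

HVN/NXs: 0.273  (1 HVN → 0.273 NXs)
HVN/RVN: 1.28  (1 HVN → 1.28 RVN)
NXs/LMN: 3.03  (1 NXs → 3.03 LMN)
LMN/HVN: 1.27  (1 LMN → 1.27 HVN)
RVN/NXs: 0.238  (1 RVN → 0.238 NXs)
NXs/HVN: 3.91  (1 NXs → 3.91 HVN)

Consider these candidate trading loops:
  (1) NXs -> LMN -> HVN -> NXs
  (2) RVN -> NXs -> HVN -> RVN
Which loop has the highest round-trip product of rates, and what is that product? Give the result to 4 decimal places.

(1) 3.03 × 1.27 × 0.273 = 1.05053
(2) 0.238 × 3.91 × 1.28 = 1.19114
Highest is cycle (2) at 1.1911 (>1, arbitrage).

1.1911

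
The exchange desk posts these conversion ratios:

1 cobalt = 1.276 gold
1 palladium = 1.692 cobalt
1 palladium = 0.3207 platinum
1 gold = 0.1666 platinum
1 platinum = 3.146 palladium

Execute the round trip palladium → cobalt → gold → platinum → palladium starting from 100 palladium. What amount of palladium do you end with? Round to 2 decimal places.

100 palladium × 1.692 = 169.2 cobalt
169.2 cobalt × 1.276 = 215.8992 gold
215.8992 gold × 0.1666 = 35.96880672 platinum
35.96880672 platinum × 3.146 = 113.15786594112 palladium

113.16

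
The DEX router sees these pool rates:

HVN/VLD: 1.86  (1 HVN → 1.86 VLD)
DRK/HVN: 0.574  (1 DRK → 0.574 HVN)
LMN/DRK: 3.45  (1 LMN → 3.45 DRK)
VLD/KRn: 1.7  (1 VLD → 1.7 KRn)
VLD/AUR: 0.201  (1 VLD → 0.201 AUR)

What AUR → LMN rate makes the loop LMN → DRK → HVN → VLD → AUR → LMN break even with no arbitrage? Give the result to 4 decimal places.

Known legs of the cycle: 3.45 × 0.574 × 1.86 × 0.201 = 0.740354958
For no arbitrage the full-cycle product must be 1, so the missing rate is 1 / 0.740354958 ≈ 1.350703.

1.3507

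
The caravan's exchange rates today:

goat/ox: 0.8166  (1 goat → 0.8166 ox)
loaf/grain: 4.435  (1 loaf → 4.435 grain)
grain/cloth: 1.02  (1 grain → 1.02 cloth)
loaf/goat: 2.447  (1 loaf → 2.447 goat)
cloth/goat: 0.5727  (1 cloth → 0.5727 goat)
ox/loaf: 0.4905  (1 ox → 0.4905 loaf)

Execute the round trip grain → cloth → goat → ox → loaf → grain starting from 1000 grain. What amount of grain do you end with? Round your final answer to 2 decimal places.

1037.69

1000 grain × 1.02 = 1020 cloth
1020 cloth × 0.5727 = 584.154 goat
584.154 goat × 0.8166 = 477.0201564 ox
477.0201564 ox × 0.4905 = 233.9783867142 loaf
233.9783867142 loaf × 4.435 = 1037.694145077477 grain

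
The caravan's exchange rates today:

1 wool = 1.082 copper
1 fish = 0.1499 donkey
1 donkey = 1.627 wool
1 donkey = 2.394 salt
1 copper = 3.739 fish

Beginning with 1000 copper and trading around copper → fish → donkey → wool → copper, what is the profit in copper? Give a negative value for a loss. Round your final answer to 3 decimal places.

1000 copper × 3.739 = 3739 fish
3739 fish × 0.1499 = 560.4761 donkey
560.4761 donkey × 1.627 = 911.8946147 wool
911.8946147 wool × 1.082 = 986.6699731054 copper
Net change: 986.6699731054 − 1000 = -13.3300268946 copper

-13.330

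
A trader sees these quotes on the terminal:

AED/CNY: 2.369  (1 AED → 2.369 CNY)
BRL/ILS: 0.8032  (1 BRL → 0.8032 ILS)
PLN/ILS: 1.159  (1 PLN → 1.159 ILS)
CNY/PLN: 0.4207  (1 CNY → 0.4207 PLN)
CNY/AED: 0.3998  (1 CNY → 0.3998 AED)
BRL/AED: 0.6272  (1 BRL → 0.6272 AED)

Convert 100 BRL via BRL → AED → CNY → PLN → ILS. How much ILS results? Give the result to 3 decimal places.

100 BRL × 0.6272 = 62.72 AED
62.72 AED × 2.369 = 148.58368 CNY
148.58368 CNY × 0.4207 = 62.509154176 PLN
62.509154176 PLN × 1.159 = 72.448109689984 ILS

72.448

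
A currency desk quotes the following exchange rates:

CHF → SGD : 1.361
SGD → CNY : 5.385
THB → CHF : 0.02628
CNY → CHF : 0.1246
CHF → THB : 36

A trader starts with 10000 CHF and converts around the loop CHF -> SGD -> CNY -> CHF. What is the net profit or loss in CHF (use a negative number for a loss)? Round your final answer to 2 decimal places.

10000 CHF × 1.361 = 13610 SGD
13610 SGD × 5.385 = 73289.85 CNY
73289.85 CNY × 0.1246 = 9131.91531 CHF
Net change: 9131.91531 − 10000 = -868.08469 CHF

-868.08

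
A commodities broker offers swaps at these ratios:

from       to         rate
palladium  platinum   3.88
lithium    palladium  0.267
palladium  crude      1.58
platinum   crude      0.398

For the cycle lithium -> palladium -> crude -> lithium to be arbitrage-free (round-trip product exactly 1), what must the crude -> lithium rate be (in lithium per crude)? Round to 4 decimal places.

Known legs of the cycle: 0.267 × 1.58 = 0.42186
For no arbitrage the full-cycle product must be 1, so the missing rate is 1 / 0.42186 ≈ 2.370455.

2.3705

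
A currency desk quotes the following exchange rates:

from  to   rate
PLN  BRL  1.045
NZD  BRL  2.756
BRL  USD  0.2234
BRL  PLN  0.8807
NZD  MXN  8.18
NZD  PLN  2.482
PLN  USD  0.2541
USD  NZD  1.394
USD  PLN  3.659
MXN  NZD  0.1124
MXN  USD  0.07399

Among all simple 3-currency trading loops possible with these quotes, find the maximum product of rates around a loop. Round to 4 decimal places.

0.8792

USD→NZD→PLN→USD: 1.394 × 2.482 × 0.2541 = 0.87916
USD→NZD→BRL→USD: 1.394 × 2.756 × 0.2234 = 0.85827
USD→PLN→BRL→USD: 3.659 × 1.045 × 0.2234 = 0.85420
MXN→USD→NZD→MXN: 0.07399 × 1.394 × 8.18 = 0.84370
Maximum is USD→NZD→PLN→USD at 0.8792; no arbitrage — every cycle loses value.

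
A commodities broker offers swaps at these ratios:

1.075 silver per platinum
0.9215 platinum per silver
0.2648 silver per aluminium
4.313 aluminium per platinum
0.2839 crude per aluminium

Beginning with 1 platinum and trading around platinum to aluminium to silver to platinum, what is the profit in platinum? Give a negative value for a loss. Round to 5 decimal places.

0.05243

1 platinum × 4.313 = 4.313 aluminium
4.313 aluminium × 0.2648 = 1.1420824 silver
1.1420824 silver × 0.9215 = 1.0524289316 platinum
Net change: 1.0524289316 − 1 = 0.0524289316 platinum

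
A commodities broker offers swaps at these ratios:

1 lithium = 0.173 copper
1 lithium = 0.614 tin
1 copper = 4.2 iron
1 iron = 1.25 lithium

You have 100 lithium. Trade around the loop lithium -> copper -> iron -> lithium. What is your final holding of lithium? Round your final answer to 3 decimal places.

100 lithium × 0.173 = 17.3 copper
17.3 copper × 4.2 = 72.66 iron
72.66 iron × 1.25 = 90.825 lithium

90.825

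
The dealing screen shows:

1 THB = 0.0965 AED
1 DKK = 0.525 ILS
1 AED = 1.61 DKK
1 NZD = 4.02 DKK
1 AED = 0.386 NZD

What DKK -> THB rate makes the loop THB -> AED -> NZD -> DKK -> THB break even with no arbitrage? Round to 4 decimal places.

Known legs of the cycle: 0.0965 × 0.386 × 4.02 = 0.14974098
For no arbitrage the full-cycle product must be 1, so the missing rate is 1 / 0.14974098 ≈ 6.678199.

6.6782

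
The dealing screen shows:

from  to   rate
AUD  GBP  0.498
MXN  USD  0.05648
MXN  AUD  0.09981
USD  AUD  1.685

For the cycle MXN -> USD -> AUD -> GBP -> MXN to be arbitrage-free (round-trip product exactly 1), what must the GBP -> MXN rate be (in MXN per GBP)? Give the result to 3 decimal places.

Known legs of the cycle: 0.05648 × 1.685 × 0.498 = 0.0473940624
For no arbitrage the full-cycle product must be 1, so the missing rate is 1 / 0.0473940624 ≈ 21.09969.

21.100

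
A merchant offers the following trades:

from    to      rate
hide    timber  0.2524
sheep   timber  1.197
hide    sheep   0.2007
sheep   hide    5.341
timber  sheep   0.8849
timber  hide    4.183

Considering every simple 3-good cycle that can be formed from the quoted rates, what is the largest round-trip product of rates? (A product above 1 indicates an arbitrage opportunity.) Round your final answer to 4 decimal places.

timber→sheep→hide→timber: 0.8849 × 5.341 × 0.2524 = 1.19291
timber→hide→sheep→timber: 4.183 × 0.2007 × 1.197 = 1.00492
Maximum is timber→sheep→hide→timber at 1.1929; arbitrage exists.

1.1929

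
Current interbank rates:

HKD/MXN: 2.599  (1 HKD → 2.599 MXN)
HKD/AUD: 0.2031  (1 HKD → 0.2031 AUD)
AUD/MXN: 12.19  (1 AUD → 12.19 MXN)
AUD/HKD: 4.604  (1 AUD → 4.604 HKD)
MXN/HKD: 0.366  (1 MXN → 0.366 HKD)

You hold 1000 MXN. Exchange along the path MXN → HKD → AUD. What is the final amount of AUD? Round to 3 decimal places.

1000 MXN × 0.366 = 366 HKD
366 HKD × 0.2031 = 74.3346 AUD

74.335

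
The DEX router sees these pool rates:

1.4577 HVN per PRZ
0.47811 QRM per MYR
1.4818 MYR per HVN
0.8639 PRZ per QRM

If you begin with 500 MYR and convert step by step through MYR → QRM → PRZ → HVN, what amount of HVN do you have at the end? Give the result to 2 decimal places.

500 MYR × 0.47811 = 239.055 QRM
239.055 QRM × 0.8639 = 206.5196145 PRZ
206.5196145 PRZ × 1.4577 = 301.04364205665 HVN

301.04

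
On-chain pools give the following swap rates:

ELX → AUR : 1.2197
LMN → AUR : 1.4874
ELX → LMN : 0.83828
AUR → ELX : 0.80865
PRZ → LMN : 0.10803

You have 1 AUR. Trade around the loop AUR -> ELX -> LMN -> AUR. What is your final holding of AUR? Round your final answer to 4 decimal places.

1 AUR × 0.80865 = 0.80865 ELX
0.80865 ELX × 0.83828 = 0.677875122 LMN
0.677875122 LMN × 1.4874 = 1.0082714564628 AUR

1.0083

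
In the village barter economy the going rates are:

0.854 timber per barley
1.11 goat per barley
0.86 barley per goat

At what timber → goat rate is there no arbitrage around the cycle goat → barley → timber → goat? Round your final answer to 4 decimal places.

1.3616

Known legs of the cycle: 0.86 × 0.854 = 0.73444
For no arbitrage the full-cycle product must be 1, so the missing rate is 1 / 0.73444 ≈ 1.361582.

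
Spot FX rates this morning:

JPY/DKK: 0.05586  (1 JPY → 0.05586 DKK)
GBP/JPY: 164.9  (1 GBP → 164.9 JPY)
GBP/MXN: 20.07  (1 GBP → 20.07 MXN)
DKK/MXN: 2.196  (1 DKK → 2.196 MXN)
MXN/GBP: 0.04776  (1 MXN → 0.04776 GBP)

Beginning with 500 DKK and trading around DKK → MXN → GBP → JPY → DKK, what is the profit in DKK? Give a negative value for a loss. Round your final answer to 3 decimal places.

500 DKK × 2.196 = 1098 MXN
1098 MXN × 0.04776 = 52.44048 GBP
52.44048 GBP × 164.9 = 8647.435152 JPY
8647.435152 JPY × 0.05586 = 483.04572759072 DKK
Net change: 483.04572759072 − 500 = -16.95427240928 DKK

-16.954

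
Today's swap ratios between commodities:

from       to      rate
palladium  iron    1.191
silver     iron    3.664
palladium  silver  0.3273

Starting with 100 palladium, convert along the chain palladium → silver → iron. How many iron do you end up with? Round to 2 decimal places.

100 palladium × 0.3273 = 32.73 silver
32.73 silver × 3.664 = 119.92272 iron

119.92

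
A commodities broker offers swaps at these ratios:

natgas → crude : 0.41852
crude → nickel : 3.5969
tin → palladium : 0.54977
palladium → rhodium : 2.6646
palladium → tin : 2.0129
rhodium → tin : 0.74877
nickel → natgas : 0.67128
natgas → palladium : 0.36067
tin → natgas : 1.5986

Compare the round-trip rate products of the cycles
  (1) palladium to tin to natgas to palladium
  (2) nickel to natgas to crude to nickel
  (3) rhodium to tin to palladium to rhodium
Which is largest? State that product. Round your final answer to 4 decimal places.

(1) 2.0129 × 1.5986 × 0.36067 = 1.16057
(2) 0.67128 × 0.41852 × 3.5969 = 1.01053
(3) 0.74877 × 0.54977 × 2.6646 = 1.09689
Highest is cycle (1) at 1.1606 (>1, arbitrage).

1.1606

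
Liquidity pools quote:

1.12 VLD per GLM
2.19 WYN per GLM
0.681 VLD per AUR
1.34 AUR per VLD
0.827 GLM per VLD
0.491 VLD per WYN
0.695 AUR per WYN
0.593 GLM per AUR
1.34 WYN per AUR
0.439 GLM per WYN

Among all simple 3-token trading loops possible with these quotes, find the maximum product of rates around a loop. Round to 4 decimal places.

GLM→WYN→AUR→GLM: 2.19 × 0.695 × 0.593 = 0.90258
GLM→VLD→AUR→GLM: 1.12 × 1.34 × 0.593 = 0.88997
GLM→WYN→VLD→GLM: 2.19 × 0.491 × 0.827 = 0.88926
AUR→WYN→VLD→AUR: 1.34 × 0.491 × 1.34 = 0.88164
Maximum is GLM→WYN→AUR→GLM at 0.9026; no arbitrage — every cycle loses value.

0.9026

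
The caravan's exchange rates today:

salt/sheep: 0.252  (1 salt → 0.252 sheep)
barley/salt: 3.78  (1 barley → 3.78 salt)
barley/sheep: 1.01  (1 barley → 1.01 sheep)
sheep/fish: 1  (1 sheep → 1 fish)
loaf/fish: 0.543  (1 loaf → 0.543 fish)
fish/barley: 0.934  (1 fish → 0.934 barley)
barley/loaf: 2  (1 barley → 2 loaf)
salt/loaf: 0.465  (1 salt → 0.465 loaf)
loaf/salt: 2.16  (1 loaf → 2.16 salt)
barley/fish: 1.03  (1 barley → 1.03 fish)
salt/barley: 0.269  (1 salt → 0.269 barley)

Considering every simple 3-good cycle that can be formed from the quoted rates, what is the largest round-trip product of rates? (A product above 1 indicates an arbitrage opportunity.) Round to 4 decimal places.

1.1621

barley→loaf→salt→barley: 2 × 2.16 × 0.269 = 1.16208
barley→loaf→fish→barley: 2 × 0.543 × 0.934 = 1.01432
sheep→fish→barley→sheep: 1 × 0.934 × 1.01 = 0.94334
Maximum is barley→loaf→salt→barley at 1.1621; arbitrage exists.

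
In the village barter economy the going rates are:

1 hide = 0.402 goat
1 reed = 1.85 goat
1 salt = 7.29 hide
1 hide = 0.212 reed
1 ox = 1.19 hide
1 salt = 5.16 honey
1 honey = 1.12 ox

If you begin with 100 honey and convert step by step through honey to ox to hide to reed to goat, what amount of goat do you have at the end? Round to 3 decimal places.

52.272

100 honey × 1.12 = 112 ox
112 ox × 1.19 = 133.28 hide
133.28 hide × 0.212 = 28.25536 reed
28.25536 reed × 1.85 = 52.272416 goat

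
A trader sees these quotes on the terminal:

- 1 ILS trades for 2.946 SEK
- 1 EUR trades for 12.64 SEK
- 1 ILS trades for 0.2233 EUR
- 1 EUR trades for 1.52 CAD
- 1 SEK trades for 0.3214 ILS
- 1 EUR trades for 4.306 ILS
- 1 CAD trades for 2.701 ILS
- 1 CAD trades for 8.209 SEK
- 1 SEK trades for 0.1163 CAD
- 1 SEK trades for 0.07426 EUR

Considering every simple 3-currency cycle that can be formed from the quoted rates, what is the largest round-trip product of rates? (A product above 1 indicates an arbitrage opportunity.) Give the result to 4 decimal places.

SEK→EUR→ILS→SEK: 0.07426 × 4.306 × 2.946 = 0.94202
SEK→EUR→CAD→SEK: 0.07426 × 1.52 × 8.209 = 0.92659
SEK→CAD→ILS→SEK: 0.1163 × 2.701 × 2.946 = 0.92542
EUR→CAD→ILS→EUR: 1.52 × 2.701 × 0.2233 = 0.91676
SEK→ILS→EUR→SEK: 0.3214 × 0.2233 × 12.64 = 0.90716
Maximum is SEK→EUR→ILS→SEK at 0.9420; no arbitrage — every cycle loses value.

0.9420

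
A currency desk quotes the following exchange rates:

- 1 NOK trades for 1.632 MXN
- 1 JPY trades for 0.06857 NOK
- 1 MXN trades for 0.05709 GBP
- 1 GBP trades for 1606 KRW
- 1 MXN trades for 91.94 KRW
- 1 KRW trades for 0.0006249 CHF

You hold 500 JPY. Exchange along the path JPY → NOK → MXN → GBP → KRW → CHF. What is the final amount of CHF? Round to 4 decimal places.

3.2058

500 JPY × 0.06857 = 34.285 NOK
34.285 NOK × 1.632 = 55.95312 MXN
55.95312 MXN × 0.05709 = 3.1943636208 GBP
3.1943636208 GBP × 1606 = 5130.1479750048 KRW
5130.1479750048 KRW × 0.0006249 = 3.20582946958049952 CHF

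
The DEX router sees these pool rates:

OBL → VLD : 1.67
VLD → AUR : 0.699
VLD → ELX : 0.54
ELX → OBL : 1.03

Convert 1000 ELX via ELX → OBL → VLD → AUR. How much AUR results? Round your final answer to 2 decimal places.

1000 ELX × 1.03 = 1030 OBL
1030 OBL × 1.67 = 1720.1 VLD
1720.1 VLD × 0.699 = 1202.3499 AUR

1202.35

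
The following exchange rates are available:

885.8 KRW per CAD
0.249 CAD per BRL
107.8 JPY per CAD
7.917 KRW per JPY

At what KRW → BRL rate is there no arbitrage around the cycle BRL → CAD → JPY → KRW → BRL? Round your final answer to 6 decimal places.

Known legs of the cycle: 0.249 × 107.8 × 7.917 = 212.5096974
For no arbitrage the full-cycle product must be 1, so the missing rate is 1 / 212.5096974 ≈ 0.00470567.

0.004706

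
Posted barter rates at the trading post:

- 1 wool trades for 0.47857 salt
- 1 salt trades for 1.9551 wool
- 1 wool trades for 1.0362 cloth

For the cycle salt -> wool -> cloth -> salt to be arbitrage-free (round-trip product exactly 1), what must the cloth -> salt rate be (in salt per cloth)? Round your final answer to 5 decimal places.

0.49361

Known legs of the cycle: 1.9551 × 1.0362 = 2.02587462
For no arbitrage the full-cycle product must be 1, so the missing rate is 1 / 2.02587462 ≈ 0.4936140.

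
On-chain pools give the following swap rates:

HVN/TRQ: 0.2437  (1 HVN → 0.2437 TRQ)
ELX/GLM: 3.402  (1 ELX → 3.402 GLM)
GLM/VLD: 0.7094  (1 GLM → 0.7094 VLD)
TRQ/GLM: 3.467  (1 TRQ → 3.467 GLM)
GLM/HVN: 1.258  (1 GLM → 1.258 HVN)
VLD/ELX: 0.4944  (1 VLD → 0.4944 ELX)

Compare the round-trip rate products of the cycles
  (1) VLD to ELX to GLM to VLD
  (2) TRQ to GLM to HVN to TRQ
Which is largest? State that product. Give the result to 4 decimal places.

(1) 0.4944 × 3.402 × 0.7094 = 1.19317
(2) 3.467 × 1.258 × 0.2437 = 1.06289
Highest is cycle (1) at 1.1932 (>1, arbitrage).

1.1932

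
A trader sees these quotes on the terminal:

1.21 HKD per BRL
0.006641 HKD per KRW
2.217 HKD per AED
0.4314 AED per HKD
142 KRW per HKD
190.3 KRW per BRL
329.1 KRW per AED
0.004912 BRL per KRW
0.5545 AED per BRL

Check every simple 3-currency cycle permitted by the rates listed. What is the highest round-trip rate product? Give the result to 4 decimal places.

AED→KRW→HKD→AED: 329.1 × 0.006641 × 0.4314 = 0.94285
AED→KRW→BRL→AED: 329.1 × 0.004912 × 0.5545 = 0.89637
HKD→KRW→BRL→HKD: 142 × 0.004912 × 1.21 = 0.84398
Maximum is AED→KRW→HKD→AED at 0.9428; no arbitrage — every cycle loses value.

0.9428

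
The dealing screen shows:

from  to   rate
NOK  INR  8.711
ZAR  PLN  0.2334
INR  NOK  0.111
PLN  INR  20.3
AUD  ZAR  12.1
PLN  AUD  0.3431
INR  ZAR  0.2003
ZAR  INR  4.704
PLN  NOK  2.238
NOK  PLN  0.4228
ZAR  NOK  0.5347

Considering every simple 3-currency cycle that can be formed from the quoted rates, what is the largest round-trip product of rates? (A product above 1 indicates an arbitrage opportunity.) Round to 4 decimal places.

0.9690

PLN→AUD→ZAR→PLN: 0.3431 × 12.1 × 0.2334 = 0.96896
PLN→INR→NOK→PLN: 20.3 × 0.111 × 0.4228 = 0.95270
PLN→INR→ZAR→PLN: 20.3 × 0.2003 × 0.2334 = 0.94903
NOK→INR→ZAR→NOK: 8.711 × 0.2003 × 0.5347 = 0.93295
Maximum is PLN→AUD→ZAR→PLN at 0.9690; no arbitrage — every cycle loses value.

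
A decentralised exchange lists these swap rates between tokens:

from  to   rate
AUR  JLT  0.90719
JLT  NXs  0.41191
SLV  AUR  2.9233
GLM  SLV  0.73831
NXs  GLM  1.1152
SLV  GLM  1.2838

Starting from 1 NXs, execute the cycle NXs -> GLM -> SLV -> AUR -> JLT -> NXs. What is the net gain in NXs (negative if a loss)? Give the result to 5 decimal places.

1 NXs × 1.1152 = 1.1152 GLM
1.1152 GLM × 0.73831 = 0.823363312 SLV
0.823363312 SLV × 2.9233 = 2.4069379699696 AUR
2.4069379699696 AUR × 0.90719 = 2.183550056976721424 JLT
2.183550056976721424 JLT × 0.41191 = 0.89942610396928132175984 NXs
Net change: 0.89942610396928132175984 − 1 = -0.10057389603071867824016 NXs

-0.10057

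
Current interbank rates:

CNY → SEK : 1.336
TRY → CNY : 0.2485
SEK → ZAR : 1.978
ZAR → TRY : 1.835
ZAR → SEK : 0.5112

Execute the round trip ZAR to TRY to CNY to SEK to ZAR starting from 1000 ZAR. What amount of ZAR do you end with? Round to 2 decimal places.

1205.02

1000 ZAR × 1.835 = 1835 TRY
1835 TRY × 0.2485 = 455.9975 CNY
455.9975 CNY × 1.336 = 609.21266 SEK
609.21266 SEK × 1.978 = 1205.02264148 ZAR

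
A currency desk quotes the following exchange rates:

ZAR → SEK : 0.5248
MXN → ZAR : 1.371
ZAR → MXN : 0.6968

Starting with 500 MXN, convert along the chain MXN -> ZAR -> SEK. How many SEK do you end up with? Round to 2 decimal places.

500 MXN × 1.371 = 685.5 ZAR
685.5 ZAR × 0.5248 = 359.7504 SEK

359.75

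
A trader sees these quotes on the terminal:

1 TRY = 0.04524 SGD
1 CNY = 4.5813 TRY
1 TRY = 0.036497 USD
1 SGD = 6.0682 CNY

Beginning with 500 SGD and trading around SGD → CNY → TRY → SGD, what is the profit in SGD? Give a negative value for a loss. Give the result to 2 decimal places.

500 SGD × 6.0682 = 3034.1 CNY
3034.1 CNY × 4.5813 = 13900.12233 TRY
13900.12233 TRY × 0.04524 = 628.8415342092 SGD
Net change: 628.8415342092 − 500 = 128.8415342092 SGD

128.84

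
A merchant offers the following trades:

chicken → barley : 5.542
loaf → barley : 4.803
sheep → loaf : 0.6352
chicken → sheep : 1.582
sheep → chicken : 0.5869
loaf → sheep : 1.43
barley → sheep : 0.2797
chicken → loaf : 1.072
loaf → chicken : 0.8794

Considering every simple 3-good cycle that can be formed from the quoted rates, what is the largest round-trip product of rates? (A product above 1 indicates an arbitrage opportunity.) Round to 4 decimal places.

0.9098

sheep→chicken→barley→sheep: 0.5869 × 5.542 × 0.2797 = 0.90975
loaf→sheep→chicken→loaf: 1.43 × 0.5869 × 1.072 = 0.89969
loaf→chicken→sheep→loaf: 0.8794 × 1.582 × 0.6352 = 0.88370
loaf→barley→sheep→loaf: 4.803 × 0.2797 × 0.6352 = 0.85333
Maximum is sheep→chicken→barley→sheep at 0.9098; no arbitrage — every cycle loses value.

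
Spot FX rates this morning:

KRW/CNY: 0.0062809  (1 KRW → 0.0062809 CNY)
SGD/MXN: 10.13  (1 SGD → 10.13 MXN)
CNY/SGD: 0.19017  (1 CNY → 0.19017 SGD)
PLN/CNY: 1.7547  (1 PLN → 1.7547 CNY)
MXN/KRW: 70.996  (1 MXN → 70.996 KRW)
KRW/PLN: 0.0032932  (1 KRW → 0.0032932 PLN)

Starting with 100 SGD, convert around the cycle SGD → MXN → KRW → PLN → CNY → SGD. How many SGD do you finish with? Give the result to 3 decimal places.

100 SGD × 10.13 = 1013 MXN
1013 MXN × 70.996 = 71918.948 KRW
71918.948 KRW × 0.0032932 = 236.8434795536 PLN
236.8434795536 PLN × 1.7547 = 415.58925357270192 CNY
415.58925357270192 CNY × 0.19017 = 79.0326083519207241264 SGD

79.033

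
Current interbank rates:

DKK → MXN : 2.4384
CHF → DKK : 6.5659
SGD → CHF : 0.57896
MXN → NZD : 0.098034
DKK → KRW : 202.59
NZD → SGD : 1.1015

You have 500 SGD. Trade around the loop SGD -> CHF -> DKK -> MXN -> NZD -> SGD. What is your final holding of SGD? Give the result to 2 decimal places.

500 SGD × 0.57896 = 289.48 CHF
289.48 CHF × 6.5659 = 1900.696732 DKK
1900.696732 DKK × 2.4384 = 4634.6589113088 MXN
4634.6589113088 MXN × 0.098034 = 454.3541517112468992 NZD
454.3541517112468992 NZD × 1.1015 = 500.4710981099384594688 SGD

500.47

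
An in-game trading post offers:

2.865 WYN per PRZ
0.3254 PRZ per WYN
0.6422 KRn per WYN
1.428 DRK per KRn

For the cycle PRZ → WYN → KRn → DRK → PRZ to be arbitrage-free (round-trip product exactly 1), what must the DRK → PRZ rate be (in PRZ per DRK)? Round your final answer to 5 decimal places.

0.38061

Known legs of the cycle: 2.865 × 0.6422 × 1.428 = 2.627381484
For no arbitrage the full-cycle product must be 1, so the missing rate is 1 / 2.627381484 ≈ 0.3806071.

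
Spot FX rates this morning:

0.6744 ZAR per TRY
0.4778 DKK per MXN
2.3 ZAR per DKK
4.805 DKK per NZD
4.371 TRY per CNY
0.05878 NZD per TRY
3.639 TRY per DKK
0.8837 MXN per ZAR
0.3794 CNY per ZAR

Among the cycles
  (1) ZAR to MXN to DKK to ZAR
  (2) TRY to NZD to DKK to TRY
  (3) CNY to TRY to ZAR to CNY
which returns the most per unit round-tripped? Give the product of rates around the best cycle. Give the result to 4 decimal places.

1.1184

(1) 0.8837 × 0.4778 × 2.3 = 0.97113
(2) 0.05878 × 4.805 × 3.639 = 1.02779
(3) 4.371 × 0.6744 × 0.3794 = 1.11840
Highest is cycle (3) at 1.1184 (>1, arbitrage).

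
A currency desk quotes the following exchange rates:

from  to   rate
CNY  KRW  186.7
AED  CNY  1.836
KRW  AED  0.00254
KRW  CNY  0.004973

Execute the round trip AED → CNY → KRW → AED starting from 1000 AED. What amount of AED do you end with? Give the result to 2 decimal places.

1000 AED × 1.836 = 1836 CNY
1836 CNY × 186.7 = 342781.2 KRW
342781.2 KRW × 0.00254 = 870.664248 AED

870.66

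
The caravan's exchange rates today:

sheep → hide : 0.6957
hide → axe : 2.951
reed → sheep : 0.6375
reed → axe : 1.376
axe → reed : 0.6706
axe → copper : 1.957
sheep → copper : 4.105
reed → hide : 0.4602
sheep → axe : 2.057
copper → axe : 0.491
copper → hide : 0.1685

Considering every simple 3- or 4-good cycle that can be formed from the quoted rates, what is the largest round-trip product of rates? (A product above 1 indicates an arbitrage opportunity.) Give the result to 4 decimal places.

copper→hide→axe→copper: 0.1685 × 2.951 × 1.957 = 0.97311
hide→axe→reed→hide: 2.951 × 0.6706 × 0.4602 = 0.91071
sheep→axe→reed→sheep: 2.057 × 0.6706 × 0.6375 = 0.87938
hide→axe→reed→sheep→hide: 2.951 × 0.6706 × 0.6375 × 0.6957 = 0.87768
copper→axe→reed→sheep→copper: 0.491 × 0.6706 × 0.6375 × 4.105 = 0.86166
Maximum is copper→hide→axe→copper at 0.9731; no arbitrage — every cycle loses value.

0.9731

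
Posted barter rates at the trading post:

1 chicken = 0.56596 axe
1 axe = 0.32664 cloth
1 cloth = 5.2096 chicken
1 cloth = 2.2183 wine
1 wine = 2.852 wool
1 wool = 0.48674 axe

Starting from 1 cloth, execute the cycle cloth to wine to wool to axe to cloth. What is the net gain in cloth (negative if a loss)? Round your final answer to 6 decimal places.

0.005857

1 cloth × 2.2183 = 2.2183 wine
2.2183 wine × 2.852 = 6.3265916 wool
6.3265916 wool × 0.48674 = 3.079405195384 axe
3.079405195384 axe × 0.32664 = 1.00585691302022976 cloth
Net change: 1.00585691302022976 − 1 = 0.00585691302022976 cloth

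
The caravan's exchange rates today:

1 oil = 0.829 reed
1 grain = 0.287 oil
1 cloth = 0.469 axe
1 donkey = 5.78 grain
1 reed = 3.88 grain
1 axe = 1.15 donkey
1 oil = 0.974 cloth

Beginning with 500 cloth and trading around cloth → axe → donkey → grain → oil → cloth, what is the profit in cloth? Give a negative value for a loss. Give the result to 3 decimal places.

500 cloth × 0.469 = 234.5 axe
234.5 axe × 1.15 = 269.675 donkey
269.675 donkey × 5.78 = 1558.7215 grain
1558.7215 grain × 0.287 = 447.3530705 oil
447.3530705 oil × 0.974 = 435.721890667 cloth
Net change: 435.721890667 − 500 = -64.278109333 cloth

-64.278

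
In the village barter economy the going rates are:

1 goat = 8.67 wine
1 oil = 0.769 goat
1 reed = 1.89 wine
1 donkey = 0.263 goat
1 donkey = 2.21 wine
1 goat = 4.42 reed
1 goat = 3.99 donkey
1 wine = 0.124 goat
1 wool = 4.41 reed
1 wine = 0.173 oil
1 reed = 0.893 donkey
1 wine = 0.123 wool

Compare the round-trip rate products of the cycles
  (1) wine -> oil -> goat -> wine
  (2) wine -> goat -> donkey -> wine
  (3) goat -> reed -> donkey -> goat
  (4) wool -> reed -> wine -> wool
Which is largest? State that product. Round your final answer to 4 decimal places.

1.1534

(1) 0.173 × 0.769 × 8.67 = 1.15343
(2) 0.124 × 3.99 × 2.21 = 1.09342
(3) 4.42 × 0.893 × 0.263 = 1.03808
(4) 4.41 × 1.89 × 0.123 = 1.02519
Highest is cycle (1) at 1.1534 (>1, arbitrage).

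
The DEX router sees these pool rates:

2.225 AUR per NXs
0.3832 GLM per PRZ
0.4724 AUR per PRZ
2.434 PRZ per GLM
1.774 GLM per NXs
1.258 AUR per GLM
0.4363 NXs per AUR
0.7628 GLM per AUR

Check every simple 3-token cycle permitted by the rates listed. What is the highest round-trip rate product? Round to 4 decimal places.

GLM→AUR→NXs→GLM: 1.258 × 0.4363 × 1.774 = 0.97369
GLM→PRZ→AUR→GLM: 2.434 × 0.4724 × 0.7628 = 0.87708
Maximum is GLM→AUR→NXs→GLM at 0.9737; no arbitrage — every cycle loses value.

0.9737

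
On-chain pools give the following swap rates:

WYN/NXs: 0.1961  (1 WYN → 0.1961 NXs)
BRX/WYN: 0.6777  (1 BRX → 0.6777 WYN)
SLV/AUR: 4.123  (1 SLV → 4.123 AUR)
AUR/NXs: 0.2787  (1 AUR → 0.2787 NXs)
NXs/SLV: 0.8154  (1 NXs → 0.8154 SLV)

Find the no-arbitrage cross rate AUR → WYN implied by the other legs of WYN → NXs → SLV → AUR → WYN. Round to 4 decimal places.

Known legs of the cycle: 0.1961 × 0.8154 × 4.123 = 0.65926745262
For no arbitrage the full-cycle product must be 1, so the missing rate is 1 / 0.65926745262 ≈ 1.516835.

1.5168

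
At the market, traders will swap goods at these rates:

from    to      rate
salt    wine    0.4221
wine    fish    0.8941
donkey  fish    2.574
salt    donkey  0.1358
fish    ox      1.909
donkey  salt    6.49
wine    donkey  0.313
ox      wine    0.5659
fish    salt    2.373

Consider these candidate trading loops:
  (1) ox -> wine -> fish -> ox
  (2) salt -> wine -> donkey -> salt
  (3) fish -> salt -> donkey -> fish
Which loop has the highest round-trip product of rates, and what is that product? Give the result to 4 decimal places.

0.9659

(1) 0.5659 × 0.8941 × 1.909 = 0.96590
(2) 0.4221 × 0.313 × 6.49 = 0.85744
(3) 2.373 × 0.1358 × 2.574 = 0.82948
Highest is cycle (1) at 0.9659 (≤1, no arbitrage).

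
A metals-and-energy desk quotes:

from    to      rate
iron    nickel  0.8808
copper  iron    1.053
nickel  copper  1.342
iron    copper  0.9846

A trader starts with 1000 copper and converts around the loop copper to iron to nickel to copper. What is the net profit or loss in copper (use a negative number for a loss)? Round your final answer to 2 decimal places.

1000 copper × 1.053 = 1053 iron
1053 iron × 0.8808 = 927.4824 nickel
927.4824 nickel × 1.342 = 1244.6813808 copper
Net change: 1244.6813808 − 1000 = 244.6813808 copper

244.68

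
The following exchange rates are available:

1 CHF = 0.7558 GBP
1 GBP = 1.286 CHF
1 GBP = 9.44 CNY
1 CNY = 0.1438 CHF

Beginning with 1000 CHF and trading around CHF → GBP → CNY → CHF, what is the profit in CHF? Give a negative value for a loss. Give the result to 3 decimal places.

25.977

1000 CHF × 0.7558 = 755.8 GBP
755.8 GBP × 9.44 = 7134.752 CNY
7134.752 CNY × 0.1438 = 1025.9773376 CHF
Net change: 1025.9773376 − 1000 = 25.9773376 CHF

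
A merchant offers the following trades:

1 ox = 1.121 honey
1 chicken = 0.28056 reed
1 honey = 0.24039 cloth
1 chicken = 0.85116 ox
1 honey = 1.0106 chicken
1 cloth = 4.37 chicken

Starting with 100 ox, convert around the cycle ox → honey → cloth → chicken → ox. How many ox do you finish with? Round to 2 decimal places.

100.23

100 ox × 1.121 = 112.1 honey
112.1 honey × 0.24039 = 26.947719 cloth
26.947719 cloth × 4.37 = 117.76153203 chicken
117.76153203 chicken × 0.85116 = 100.2339056026548 ox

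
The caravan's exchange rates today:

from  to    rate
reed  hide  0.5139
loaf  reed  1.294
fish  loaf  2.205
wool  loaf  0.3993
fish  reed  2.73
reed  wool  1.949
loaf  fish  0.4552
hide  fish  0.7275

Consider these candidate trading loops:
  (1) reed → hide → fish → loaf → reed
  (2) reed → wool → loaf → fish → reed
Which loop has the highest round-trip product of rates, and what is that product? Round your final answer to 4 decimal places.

1.0667

(1) 0.5139 × 0.7275 × 2.205 × 1.294 = 1.06673
(2) 1.949 × 0.3993 × 0.4552 × 2.73 = 0.96711
Highest is cycle (1) at 1.0667 (>1, arbitrage).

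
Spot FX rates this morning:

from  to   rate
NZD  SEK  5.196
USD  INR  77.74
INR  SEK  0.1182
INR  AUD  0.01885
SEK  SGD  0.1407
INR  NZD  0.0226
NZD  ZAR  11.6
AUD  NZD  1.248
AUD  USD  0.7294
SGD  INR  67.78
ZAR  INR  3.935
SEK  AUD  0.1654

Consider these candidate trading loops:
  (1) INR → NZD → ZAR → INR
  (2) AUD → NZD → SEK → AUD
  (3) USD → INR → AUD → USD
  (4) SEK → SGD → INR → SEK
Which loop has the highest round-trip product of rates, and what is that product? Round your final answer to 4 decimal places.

(1) 0.0226 × 11.6 × 3.935 = 1.03160
(2) 1.248 × 5.196 × 0.1654 = 1.07255
(3) 77.74 × 0.01885 × 0.7294 = 1.06886
(4) 0.1407 × 67.78 × 0.1182 = 1.12723
Highest is cycle (4) at 1.1272 (>1, arbitrage).

1.1272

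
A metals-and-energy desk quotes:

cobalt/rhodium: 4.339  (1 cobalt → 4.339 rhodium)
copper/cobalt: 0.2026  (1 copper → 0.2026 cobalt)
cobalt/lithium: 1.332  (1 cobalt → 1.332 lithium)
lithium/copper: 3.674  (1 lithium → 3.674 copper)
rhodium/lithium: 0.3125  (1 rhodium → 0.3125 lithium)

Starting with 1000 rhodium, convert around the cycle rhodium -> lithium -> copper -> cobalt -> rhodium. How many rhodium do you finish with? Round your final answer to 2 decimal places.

1009.30

1000 rhodium × 0.3125 = 312.5 lithium
312.5 lithium × 3.674 = 1148.125 copper
1148.125 copper × 0.2026 = 232.610125 cobalt
232.610125 cobalt × 4.339 = 1009.295332375 rhodium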